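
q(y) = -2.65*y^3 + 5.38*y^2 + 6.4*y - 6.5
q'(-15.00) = -1943.75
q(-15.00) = 10051.75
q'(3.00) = -32.87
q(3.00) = -10.43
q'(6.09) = -222.92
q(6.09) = -366.54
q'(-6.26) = -372.50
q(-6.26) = 814.35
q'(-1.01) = -12.58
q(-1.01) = -4.75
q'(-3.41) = -122.73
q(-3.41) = 139.31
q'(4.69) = -118.00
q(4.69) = -131.52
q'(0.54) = 9.89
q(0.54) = -1.89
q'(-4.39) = -194.05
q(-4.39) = 293.29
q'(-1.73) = -36.01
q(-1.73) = 12.25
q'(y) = -7.95*y^2 + 10.76*y + 6.4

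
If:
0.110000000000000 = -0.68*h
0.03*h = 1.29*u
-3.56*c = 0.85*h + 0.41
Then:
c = -0.08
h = -0.16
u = -0.00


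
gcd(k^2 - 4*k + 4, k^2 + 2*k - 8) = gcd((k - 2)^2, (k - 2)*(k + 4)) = k - 2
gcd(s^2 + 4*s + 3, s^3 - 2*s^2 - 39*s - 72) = s + 3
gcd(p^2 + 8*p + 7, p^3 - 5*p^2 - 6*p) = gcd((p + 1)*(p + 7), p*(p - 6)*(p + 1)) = p + 1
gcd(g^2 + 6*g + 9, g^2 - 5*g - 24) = g + 3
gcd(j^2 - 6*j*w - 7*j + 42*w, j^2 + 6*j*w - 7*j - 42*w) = j - 7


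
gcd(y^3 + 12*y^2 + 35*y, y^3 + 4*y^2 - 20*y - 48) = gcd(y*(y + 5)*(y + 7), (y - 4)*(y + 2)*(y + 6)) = 1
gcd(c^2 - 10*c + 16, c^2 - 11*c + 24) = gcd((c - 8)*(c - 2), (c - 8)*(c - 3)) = c - 8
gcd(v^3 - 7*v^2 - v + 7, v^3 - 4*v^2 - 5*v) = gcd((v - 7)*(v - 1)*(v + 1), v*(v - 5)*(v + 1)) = v + 1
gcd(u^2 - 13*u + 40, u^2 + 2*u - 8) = 1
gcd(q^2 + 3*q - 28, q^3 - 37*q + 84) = q^2 + 3*q - 28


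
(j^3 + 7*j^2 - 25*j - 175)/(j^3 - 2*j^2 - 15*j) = (j^2 + 12*j + 35)/(j*(j + 3))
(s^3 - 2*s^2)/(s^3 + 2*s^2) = (s - 2)/(s + 2)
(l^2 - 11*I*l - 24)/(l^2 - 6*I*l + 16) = (l - 3*I)/(l + 2*I)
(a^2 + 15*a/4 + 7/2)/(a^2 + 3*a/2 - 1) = (4*a + 7)/(2*(2*a - 1))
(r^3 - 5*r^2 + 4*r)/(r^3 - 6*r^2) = (r^2 - 5*r + 4)/(r*(r - 6))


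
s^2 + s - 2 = (s - 1)*(s + 2)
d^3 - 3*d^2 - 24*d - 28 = (d - 7)*(d + 2)^2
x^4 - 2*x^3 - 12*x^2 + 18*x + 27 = (x - 3)^2*(x + 1)*(x + 3)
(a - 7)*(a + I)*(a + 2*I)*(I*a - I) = I*a^4 - 3*a^3 - 8*I*a^3 + 24*a^2 + 5*I*a^2 - 21*a + 16*I*a - 14*I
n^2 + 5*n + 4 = (n + 1)*(n + 4)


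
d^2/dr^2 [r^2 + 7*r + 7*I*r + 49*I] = 2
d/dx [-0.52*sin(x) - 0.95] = -0.52*cos(x)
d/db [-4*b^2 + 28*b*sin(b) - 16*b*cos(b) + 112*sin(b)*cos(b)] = 16*b*sin(b) + 28*b*cos(b) - 8*b + 28*sin(b) - 16*cos(b) + 112*cos(2*b)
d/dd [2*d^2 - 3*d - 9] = 4*d - 3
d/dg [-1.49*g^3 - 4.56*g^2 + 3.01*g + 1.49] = -4.47*g^2 - 9.12*g + 3.01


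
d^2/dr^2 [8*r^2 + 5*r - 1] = 16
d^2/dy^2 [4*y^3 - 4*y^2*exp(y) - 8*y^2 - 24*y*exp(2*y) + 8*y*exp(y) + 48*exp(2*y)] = -4*y^2*exp(y) - 96*y*exp(2*y) - 8*y*exp(y) + 24*y + 96*exp(2*y) + 8*exp(y) - 16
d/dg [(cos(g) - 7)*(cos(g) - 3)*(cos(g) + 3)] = (-3*cos(g)^2 + 14*cos(g) + 9)*sin(g)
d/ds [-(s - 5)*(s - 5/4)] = 25/4 - 2*s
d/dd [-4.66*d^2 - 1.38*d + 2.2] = -9.32*d - 1.38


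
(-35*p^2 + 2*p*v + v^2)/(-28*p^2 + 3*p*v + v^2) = (5*p - v)/(4*p - v)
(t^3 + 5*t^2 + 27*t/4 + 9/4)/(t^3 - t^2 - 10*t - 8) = (t^3 + 5*t^2 + 27*t/4 + 9/4)/(t^3 - t^2 - 10*t - 8)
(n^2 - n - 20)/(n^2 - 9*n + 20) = (n + 4)/(n - 4)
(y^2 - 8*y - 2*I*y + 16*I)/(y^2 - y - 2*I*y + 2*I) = (y - 8)/(y - 1)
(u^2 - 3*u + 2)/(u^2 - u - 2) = (u - 1)/(u + 1)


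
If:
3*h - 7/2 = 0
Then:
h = 7/6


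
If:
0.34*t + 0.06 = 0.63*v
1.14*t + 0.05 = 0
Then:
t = -0.04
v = 0.07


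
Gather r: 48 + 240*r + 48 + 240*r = 480*r + 96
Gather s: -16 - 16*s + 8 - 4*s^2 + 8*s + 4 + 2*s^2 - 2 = -2*s^2 - 8*s - 6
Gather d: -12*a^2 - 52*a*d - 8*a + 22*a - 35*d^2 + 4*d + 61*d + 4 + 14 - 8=-12*a^2 + 14*a - 35*d^2 + d*(65 - 52*a) + 10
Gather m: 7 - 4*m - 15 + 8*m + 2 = 4*m - 6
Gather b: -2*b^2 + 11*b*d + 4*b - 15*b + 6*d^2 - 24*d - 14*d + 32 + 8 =-2*b^2 + b*(11*d - 11) + 6*d^2 - 38*d + 40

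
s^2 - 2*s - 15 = (s - 5)*(s + 3)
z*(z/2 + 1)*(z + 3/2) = z^3/2 + 7*z^2/4 + 3*z/2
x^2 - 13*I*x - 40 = (x - 8*I)*(x - 5*I)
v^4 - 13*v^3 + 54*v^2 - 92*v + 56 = (v - 7)*(v - 2)^3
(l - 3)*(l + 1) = l^2 - 2*l - 3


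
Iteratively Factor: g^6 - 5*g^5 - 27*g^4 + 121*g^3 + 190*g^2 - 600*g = (g + 3)*(g^5 - 8*g^4 - 3*g^3 + 130*g^2 - 200*g) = (g - 5)*(g + 3)*(g^4 - 3*g^3 - 18*g^2 + 40*g) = (g - 5)*(g + 3)*(g + 4)*(g^3 - 7*g^2 + 10*g) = (g - 5)^2*(g + 3)*(g + 4)*(g^2 - 2*g) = g*(g - 5)^2*(g + 3)*(g + 4)*(g - 2)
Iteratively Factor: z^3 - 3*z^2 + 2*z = (z - 1)*(z^2 - 2*z) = z*(z - 1)*(z - 2)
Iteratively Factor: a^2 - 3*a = (a)*(a - 3)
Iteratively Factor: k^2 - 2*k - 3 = (k + 1)*(k - 3)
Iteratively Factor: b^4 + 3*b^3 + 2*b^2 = (b + 2)*(b^3 + b^2) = b*(b + 2)*(b^2 + b) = b^2*(b + 2)*(b + 1)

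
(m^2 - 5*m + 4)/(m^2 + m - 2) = (m - 4)/(m + 2)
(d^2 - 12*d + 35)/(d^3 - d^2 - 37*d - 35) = (d - 5)/(d^2 + 6*d + 5)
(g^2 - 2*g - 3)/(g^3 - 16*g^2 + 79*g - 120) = (g + 1)/(g^2 - 13*g + 40)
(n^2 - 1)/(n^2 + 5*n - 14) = (n^2 - 1)/(n^2 + 5*n - 14)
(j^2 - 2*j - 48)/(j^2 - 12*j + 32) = (j + 6)/(j - 4)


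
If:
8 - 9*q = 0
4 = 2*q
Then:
No Solution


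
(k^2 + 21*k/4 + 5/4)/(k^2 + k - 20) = (k + 1/4)/(k - 4)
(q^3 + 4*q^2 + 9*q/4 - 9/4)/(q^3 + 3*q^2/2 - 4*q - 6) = (2*q^2 + 5*q - 3)/(2*(q^2 - 4))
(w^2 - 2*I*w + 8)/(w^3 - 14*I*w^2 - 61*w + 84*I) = (w + 2*I)/(w^2 - 10*I*w - 21)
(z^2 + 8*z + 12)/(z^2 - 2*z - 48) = (z + 2)/(z - 8)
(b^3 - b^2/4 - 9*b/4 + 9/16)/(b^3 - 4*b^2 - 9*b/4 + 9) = (b - 1/4)/(b - 4)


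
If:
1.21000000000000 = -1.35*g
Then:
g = -0.90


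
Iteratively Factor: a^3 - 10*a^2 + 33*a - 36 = (a - 3)*(a^2 - 7*a + 12) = (a - 3)^2*(a - 4)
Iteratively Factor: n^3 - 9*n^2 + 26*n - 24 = (n - 4)*(n^2 - 5*n + 6) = (n - 4)*(n - 2)*(n - 3)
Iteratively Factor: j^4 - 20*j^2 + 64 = (j - 2)*(j^3 + 2*j^2 - 16*j - 32) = (j - 4)*(j - 2)*(j^2 + 6*j + 8) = (j - 4)*(j - 2)*(j + 2)*(j + 4)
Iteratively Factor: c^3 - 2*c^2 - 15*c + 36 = (c - 3)*(c^2 + c - 12) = (c - 3)^2*(c + 4)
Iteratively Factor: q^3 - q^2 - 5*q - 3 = (q - 3)*(q^2 + 2*q + 1) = (q - 3)*(q + 1)*(q + 1)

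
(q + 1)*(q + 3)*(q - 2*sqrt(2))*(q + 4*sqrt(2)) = q^4 + 2*sqrt(2)*q^3 + 4*q^3 - 13*q^2 + 8*sqrt(2)*q^2 - 64*q + 6*sqrt(2)*q - 48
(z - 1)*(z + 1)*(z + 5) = z^3 + 5*z^2 - z - 5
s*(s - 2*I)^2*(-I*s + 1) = -I*s^4 - 3*s^3 - 4*s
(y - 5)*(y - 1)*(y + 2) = y^3 - 4*y^2 - 7*y + 10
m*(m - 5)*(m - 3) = m^3 - 8*m^2 + 15*m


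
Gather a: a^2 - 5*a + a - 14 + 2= a^2 - 4*a - 12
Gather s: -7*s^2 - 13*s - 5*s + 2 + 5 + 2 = -7*s^2 - 18*s + 9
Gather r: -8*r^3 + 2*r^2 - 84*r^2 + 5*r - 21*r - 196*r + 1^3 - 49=-8*r^3 - 82*r^2 - 212*r - 48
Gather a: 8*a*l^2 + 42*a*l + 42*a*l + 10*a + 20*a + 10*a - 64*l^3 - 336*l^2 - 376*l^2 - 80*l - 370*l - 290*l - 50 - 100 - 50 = a*(8*l^2 + 84*l + 40) - 64*l^3 - 712*l^2 - 740*l - 200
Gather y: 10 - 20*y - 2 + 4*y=8 - 16*y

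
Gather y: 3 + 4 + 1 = 8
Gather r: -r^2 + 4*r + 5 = -r^2 + 4*r + 5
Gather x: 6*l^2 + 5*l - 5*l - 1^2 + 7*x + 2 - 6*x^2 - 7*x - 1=6*l^2 - 6*x^2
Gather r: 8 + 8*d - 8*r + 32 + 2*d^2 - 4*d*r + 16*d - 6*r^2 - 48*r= 2*d^2 + 24*d - 6*r^2 + r*(-4*d - 56) + 40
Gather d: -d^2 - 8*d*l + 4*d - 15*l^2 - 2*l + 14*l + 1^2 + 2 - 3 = -d^2 + d*(4 - 8*l) - 15*l^2 + 12*l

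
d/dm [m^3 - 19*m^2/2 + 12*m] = 3*m^2 - 19*m + 12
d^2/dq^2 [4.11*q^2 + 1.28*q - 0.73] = 8.22000000000000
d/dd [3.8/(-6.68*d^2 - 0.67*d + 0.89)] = (50.768*d + 2.546)/(6.68*d^2 + 0.67*d - 0.89)^2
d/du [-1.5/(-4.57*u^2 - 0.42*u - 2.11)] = (-13.71*u - 0.63)/(4.57*u^2 + 0.42*u + 2.11)^2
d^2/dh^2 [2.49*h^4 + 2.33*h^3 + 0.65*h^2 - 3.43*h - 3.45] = 29.88*h^2 + 13.98*h + 1.3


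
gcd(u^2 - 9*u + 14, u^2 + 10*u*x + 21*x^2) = 1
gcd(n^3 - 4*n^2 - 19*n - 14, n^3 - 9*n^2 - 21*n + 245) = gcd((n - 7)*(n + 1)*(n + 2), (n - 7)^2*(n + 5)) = n - 7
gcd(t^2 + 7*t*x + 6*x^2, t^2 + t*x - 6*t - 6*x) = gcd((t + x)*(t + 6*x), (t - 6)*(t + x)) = t + x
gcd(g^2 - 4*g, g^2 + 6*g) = g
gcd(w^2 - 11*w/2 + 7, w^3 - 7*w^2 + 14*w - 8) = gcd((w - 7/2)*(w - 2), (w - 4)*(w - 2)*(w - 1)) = w - 2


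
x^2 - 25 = (x - 5)*(x + 5)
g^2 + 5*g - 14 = (g - 2)*(g + 7)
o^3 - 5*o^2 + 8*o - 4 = (o - 2)^2*(o - 1)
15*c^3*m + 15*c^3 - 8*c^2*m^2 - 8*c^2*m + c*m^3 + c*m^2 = (-5*c + m)*(-3*c + m)*(c*m + c)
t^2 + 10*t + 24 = (t + 4)*(t + 6)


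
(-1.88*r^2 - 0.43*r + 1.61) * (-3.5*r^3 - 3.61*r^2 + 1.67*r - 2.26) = 6.58*r^5 + 8.2918*r^4 - 7.2223*r^3 - 2.2814*r^2 + 3.6605*r - 3.6386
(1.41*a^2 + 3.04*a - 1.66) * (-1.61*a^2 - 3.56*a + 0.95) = -2.2701*a^4 - 9.914*a^3 - 6.8103*a^2 + 8.7976*a - 1.577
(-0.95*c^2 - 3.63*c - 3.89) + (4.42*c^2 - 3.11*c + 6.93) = 3.47*c^2 - 6.74*c + 3.04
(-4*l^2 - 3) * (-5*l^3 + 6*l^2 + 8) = 20*l^5 - 24*l^4 + 15*l^3 - 50*l^2 - 24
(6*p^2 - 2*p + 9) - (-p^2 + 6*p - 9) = 7*p^2 - 8*p + 18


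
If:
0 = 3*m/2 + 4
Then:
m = -8/3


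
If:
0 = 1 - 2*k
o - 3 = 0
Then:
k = 1/2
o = 3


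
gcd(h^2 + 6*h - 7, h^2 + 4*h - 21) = h + 7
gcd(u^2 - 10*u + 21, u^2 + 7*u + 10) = 1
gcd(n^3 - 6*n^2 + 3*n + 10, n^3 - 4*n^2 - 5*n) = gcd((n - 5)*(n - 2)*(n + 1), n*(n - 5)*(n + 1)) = n^2 - 4*n - 5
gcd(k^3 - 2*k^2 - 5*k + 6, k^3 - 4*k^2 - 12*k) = k + 2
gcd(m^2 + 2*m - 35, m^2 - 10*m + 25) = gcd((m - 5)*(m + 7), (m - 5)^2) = m - 5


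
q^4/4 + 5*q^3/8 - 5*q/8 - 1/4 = (q/4 + 1/2)*(q - 1)*(q + 1/2)*(q + 1)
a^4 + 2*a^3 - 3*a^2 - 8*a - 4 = (a - 2)*(a + 1)^2*(a + 2)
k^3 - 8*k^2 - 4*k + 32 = (k - 8)*(k - 2)*(k + 2)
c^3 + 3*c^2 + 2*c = c*(c + 1)*(c + 2)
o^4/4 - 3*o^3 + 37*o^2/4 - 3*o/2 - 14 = (o/4 + 1/4)*(o - 7)*(o - 4)*(o - 2)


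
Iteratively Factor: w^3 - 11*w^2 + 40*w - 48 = (w - 3)*(w^2 - 8*w + 16) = (w - 4)*(w - 3)*(w - 4)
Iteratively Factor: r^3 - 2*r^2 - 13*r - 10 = (r + 1)*(r^2 - 3*r - 10) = (r + 1)*(r + 2)*(r - 5)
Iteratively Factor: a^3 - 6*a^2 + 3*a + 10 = (a - 5)*(a^2 - a - 2) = (a - 5)*(a - 2)*(a + 1)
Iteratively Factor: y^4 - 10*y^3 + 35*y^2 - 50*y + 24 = (y - 3)*(y^3 - 7*y^2 + 14*y - 8) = (y - 3)*(y - 2)*(y^2 - 5*y + 4) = (y - 4)*(y - 3)*(y - 2)*(y - 1)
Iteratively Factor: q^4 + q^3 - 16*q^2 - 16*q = (q - 4)*(q^3 + 5*q^2 + 4*q) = (q - 4)*(q + 1)*(q^2 + 4*q) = q*(q - 4)*(q + 1)*(q + 4)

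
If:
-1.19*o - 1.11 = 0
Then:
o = -0.93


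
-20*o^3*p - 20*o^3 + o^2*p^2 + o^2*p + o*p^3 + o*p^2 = (-4*o + p)*(5*o + p)*(o*p + o)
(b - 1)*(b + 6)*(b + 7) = b^3 + 12*b^2 + 29*b - 42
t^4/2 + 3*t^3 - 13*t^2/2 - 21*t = t*(t/2 + 1)*(t - 3)*(t + 7)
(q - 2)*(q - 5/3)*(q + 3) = q^3 - 2*q^2/3 - 23*q/3 + 10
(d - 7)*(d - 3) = d^2 - 10*d + 21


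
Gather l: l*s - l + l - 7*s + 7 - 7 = l*s - 7*s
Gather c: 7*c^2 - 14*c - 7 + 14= 7*c^2 - 14*c + 7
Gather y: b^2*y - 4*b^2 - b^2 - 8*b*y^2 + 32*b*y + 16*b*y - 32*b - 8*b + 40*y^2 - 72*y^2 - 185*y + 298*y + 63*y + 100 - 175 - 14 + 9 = -5*b^2 - 40*b + y^2*(-8*b - 32) + y*(b^2 + 48*b + 176) - 80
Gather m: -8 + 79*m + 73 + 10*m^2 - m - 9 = 10*m^2 + 78*m + 56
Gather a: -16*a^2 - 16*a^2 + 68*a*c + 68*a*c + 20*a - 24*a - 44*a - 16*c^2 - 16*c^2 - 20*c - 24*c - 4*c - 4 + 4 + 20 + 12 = -32*a^2 + a*(136*c - 48) - 32*c^2 - 48*c + 32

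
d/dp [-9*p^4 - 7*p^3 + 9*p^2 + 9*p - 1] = -36*p^3 - 21*p^2 + 18*p + 9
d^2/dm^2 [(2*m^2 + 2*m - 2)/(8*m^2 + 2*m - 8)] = 6*(4*m^3 + 12*m + 1)/(64*m^6 + 48*m^5 - 180*m^4 - 95*m^3 + 180*m^2 + 48*m - 64)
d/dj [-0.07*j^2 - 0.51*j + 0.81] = -0.14*j - 0.51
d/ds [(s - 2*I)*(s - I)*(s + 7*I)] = 3*s^2 + 8*I*s + 19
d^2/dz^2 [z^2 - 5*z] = 2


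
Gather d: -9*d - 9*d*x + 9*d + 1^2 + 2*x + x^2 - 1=-9*d*x + x^2 + 2*x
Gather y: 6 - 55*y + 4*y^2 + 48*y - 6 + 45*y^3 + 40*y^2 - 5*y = 45*y^3 + 44*y^2 - 12*y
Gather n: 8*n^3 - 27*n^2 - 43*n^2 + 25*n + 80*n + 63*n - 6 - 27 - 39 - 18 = 8*n^3 - 70*n^2 + 168*n - 90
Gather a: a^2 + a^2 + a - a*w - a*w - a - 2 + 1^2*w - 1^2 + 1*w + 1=2*a^2 - 2*a*w + 2*w - 2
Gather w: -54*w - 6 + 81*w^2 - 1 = 81*w^2 - 54*w - 7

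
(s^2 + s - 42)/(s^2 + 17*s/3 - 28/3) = 3*(s - 6)/(3*s - 4)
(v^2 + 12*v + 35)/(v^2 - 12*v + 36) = (v^2 + 12*v + 35)/(v^2 - 12*v + 36)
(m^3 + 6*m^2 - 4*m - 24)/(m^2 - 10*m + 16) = (m^2 + 8*m + 12)/(m - 8)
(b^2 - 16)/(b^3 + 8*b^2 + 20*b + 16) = (b - 4)/(b^2 + 4*b + 4)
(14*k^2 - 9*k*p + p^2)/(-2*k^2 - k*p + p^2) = (-7*k + p)/(k + p)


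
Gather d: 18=18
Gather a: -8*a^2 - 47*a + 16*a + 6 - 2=-8*a^2 - 31*a + 4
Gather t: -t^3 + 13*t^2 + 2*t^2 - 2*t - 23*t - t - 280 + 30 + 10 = -t^3 + 15*t^2 - 26*t - 240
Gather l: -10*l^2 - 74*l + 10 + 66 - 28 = -10*l^2 - 74*l + 48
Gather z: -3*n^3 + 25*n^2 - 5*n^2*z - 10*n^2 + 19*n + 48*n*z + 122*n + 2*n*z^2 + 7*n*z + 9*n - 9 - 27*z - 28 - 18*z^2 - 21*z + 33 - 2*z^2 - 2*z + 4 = -3*n^3 + 15*n^2 + 150*n + z^2*(2*n - 20) + z*(-5*n^2 + 55*n - 50)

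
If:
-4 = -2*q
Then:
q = 2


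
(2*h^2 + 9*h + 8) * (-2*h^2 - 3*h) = -4*h^4 - 24*h^3 - 43*h^2 - 24*h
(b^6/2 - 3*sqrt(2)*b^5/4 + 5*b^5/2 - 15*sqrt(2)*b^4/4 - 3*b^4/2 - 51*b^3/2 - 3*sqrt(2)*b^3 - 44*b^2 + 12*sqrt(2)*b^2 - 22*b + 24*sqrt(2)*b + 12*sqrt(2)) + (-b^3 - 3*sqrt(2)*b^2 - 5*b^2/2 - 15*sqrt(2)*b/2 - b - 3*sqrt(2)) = b^6/2 - 3*sqrt(2)*b^5/4 + 5*b^5/2 - 15*sqrt(2)*b^4/4 - 3*b^4/2 - 53*b^3/2 - 3*sqrt(2)*b^3 - 93*b^2/2 + 9*sqrt(2)*b^2 - 23*b + 33*sqrt(2)*b/2 + 9*sqrt(2)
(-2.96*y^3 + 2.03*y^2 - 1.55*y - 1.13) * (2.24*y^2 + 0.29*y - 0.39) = -6.6304*y^5 + 3.6888*y^4 - 1.7289*y^3 - 3.7724*y^2 + 0.2768*y + 0.4407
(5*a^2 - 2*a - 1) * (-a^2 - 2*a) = -5*a^4 - 8*a^3 + 5*a^2 + 2*a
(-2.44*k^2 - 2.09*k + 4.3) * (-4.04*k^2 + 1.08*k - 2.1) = 9.8576*k^4 + 5.8084*k^3 - 14.5052*k^2 + 9.033*k - 9.03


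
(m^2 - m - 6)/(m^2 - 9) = (m + 2)/(m + 3)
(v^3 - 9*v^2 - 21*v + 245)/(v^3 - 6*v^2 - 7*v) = (v^2 - 2*v - 35)/(v*(v + 1))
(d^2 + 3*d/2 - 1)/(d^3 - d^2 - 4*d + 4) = (d - 1/2)/(d^2 - 3*d + 2)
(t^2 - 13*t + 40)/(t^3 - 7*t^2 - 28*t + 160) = (t - 5)/(t^2 + t - 20)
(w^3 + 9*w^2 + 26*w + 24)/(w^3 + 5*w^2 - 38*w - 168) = (w^2 + 5*w + 6)/(w^2 + w - 42)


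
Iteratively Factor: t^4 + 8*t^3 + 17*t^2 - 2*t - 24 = (t + 2)*(t^3 + 6*t^2 + 5*t - 12) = (t + 2)*(t + 3)*(t^2 + 3*t - 4) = (t - 1)*(t + 2)*(t + 3)*(t + 4)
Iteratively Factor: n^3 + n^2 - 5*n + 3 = (n - 1)*(n^2 + 2*n - 3) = (n - 1)*(n + 3)*(n - 1)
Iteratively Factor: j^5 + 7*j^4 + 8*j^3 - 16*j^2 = (j + 4)*(j^4 + 3*j^3 - 4*j^2) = j*(j + 4)*(j^3 + 3*j^2 - 4*j) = j*(j - 1)*(j + 4)*(j^2 + 4*j) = j^2*(j - 1)*(j + 4)*(j + 4)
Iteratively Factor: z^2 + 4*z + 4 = (z + 2)*(z + 2)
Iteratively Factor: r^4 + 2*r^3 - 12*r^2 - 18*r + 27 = (r - 1)*(r^3 + 3*r^2 - 9*r - 27) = (r - 1)*(r + 3)*(r^2 - 9) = (r - 1)*(r + 3)^2*(r - 3)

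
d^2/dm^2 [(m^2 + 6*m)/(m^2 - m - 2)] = 2*(7*m^3 + 6*m^2 + 36*m - 8)/(m^6 - 3*m^5 - 3*m^4 + 11*m^3 + 6*m^2 - 12*m - 8)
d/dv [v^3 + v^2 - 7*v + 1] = 3*v^2 + 2*v - 7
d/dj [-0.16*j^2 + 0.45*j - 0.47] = 0.45 - 0.32*j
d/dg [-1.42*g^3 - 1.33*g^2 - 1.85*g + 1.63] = -4.26*g^2 - 2.66*g - 1.85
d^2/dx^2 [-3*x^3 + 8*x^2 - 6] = 16 - 18*x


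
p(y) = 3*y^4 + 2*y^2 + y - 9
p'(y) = 12*y^3 + 4*y + 1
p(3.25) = 350.07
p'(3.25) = 425.94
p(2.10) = 60.26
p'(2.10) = 120.53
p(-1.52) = 10.11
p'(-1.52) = -47.22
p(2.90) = 222.90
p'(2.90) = 305.27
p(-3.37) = 397.28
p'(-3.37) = -471.75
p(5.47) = 2742.09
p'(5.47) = 1986.89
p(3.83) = 669.70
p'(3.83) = 690.50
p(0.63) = -7.10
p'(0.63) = 6.52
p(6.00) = 3957.00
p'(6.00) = 2617.00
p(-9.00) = 19827.00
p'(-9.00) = -8783.00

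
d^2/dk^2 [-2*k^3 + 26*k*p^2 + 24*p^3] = -12*k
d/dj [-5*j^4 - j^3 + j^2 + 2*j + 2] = -20*j^3 - 3*j^2 + 2*j + 2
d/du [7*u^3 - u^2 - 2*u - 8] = 21*u^2 - 2*u - 2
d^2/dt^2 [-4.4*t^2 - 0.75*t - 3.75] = -8.80000000000000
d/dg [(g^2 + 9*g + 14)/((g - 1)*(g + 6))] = 4*(-g^2 - 10*g - 31)/(g^4 + 10*g^3 + 13*g^2 - 60*g + 36)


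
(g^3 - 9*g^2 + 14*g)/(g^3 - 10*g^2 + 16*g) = (g - 7)/(g - 8)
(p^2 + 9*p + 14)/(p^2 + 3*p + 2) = (p + 7)/(p + 1)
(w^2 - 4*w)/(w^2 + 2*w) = (w - 4)/(w + 2)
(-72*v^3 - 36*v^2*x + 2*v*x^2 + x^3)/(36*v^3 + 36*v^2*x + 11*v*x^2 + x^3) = (-6*v + x)/(3*v + x)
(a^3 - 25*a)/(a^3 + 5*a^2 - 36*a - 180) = a*(a - 5)/(a^2 - 36)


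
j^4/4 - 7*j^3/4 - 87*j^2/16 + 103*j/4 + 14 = (j/4 + 1)*(j - 8)*(j - 7/2)*(j + 1/2)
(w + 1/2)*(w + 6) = w^2 + 13*w/2 + 3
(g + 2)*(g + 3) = g^2 + 5*g + 6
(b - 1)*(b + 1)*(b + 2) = b^3 + 2*b^2 - b - 2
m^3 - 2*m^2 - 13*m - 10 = (m - 5)*(m + 1)*(m + 2)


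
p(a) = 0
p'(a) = 0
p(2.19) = 0.00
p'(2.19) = 0.00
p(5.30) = 0.00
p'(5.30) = 0.00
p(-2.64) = 0.00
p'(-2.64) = 0.00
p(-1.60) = 0.00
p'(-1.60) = 0.00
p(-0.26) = 0.00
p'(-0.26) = 0.00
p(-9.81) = 0.00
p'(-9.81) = 0.00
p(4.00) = 0.00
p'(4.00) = 0.00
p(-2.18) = 0.00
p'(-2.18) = 0.00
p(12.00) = 0.00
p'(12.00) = 0.00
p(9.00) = 0.00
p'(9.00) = 0.00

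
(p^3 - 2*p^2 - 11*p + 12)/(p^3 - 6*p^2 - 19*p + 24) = (p - 4)/(p - 8)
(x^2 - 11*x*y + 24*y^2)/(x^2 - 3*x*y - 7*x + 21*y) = (x - 8*y)/(x - 7)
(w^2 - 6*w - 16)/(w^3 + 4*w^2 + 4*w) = (w - 8)/(w*(w + 2))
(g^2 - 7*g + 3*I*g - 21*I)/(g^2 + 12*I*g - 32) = (g^2 + g*(-7 + 3*I) - 21*I)/(g^2 + 12*I*g - 32)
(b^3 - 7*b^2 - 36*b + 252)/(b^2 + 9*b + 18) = (b^2 - 13*b + 42)/(b + 3)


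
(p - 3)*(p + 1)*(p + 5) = p^3 + 3*p^2 - 13*p - 15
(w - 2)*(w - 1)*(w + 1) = w^3 - 2*w^2 - w + 2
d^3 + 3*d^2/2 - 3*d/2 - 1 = (d - 1)*(d + 1/2)*(d + 2)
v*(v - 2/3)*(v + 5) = v^3 + 13*v^2/3 - 10*v/3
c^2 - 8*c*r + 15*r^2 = (c - 5*r)*(c - 3*r)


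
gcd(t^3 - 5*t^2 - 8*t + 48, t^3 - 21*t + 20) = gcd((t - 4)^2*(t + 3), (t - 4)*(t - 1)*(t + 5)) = t - 4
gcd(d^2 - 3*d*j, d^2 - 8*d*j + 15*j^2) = d - 3*j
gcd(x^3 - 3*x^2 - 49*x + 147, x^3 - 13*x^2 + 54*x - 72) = x - 3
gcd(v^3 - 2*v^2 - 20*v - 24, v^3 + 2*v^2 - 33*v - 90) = v - 6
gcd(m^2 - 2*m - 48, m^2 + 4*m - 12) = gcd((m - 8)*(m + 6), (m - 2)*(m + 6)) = m + 6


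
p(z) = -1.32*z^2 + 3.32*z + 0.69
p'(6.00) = -12.52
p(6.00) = -26.91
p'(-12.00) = 35.00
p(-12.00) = -229.23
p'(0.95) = 0.81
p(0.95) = 2.65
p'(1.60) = -0.90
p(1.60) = 2.62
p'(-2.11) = 8.89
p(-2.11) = -12.19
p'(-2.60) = 10.18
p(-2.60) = -16.87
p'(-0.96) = 5.85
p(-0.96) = -3.71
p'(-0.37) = 4.30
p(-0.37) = -0.72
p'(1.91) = -1.72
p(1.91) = 2.22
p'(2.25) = -2.62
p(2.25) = 1.48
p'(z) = 3.32 - 2.64*z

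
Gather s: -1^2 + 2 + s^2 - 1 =s^2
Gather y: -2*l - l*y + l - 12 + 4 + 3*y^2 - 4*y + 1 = -l + 3*y^2 + y*(-l - 4) - 7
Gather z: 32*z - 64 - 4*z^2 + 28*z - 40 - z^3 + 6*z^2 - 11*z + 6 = -z^3 + 2*z^2 + 49*z - 98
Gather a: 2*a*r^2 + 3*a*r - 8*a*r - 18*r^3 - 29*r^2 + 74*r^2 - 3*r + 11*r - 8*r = a*(2*r^2 - 5*r) - 18*r^3 + 45*r^2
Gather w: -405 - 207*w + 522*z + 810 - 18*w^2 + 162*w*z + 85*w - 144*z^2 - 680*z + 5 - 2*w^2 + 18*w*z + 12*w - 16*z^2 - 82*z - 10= -20*w^2 + w*(180*z - 110) - 160*z^2 - 240*z + 400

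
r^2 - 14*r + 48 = (r - 8)*(r - 6)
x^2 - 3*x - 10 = (x - 5)*(x + 2)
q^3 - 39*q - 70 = (q - 7)*(q + 2)*(q + 5)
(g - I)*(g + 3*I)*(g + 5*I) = g^3 + 7*I*g^2 - 7*g + 15*I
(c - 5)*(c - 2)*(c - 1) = c^3 - 8*c^2 + 17*c - 10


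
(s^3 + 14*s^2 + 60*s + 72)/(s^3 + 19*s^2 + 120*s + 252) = (s + 2)/(s + 7)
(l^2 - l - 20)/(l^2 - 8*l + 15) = (l + 4)/(l - 3)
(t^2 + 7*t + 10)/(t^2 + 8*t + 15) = (t + 2)/(t + 3)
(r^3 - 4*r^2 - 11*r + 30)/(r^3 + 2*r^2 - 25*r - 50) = (r^2 + r - 6)/(r^2 + 7*r + 10)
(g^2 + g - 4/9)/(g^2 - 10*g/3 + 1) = (g + 4/3)/(g - 3)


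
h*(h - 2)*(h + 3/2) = h^3 - h^2/2 - 3*h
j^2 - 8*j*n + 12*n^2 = (j - 6*n)*(j - 2*n)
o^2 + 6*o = o*(o + 6)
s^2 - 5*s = s*(s - 5)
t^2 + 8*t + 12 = (t + 2)*(t + 6)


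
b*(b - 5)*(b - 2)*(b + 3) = b^4 - 4*b^3 - 11*b^2 + 30*b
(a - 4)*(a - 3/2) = a^2 - 11*a/2 + 6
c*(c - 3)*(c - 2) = c^3 - 5*c^2 + 6*c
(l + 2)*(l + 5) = l^2 + 7*l + 10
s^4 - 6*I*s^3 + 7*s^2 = s^2*(s - 7*I)*(s + I)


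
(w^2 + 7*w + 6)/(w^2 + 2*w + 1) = (w + 6)/(w + 1)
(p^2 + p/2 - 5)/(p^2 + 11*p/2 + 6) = (2*p^2 + p - 10)/(2*p^2 + 11*p + 12)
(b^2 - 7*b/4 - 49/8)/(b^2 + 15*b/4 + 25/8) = (8*b^2 - 14*b - 49)/(8*b^2 + 30*b + 25)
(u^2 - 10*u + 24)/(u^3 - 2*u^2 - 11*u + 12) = (u - 6)/(u^2 + 2*u - 3)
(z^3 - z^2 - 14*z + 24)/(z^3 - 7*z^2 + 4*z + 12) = (z^2 + z - 12)/(z^2 - 5*z - 6)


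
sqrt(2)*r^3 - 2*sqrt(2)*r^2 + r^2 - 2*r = r*(r - 2)*(sqrt(2)*r + 1)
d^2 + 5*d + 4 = (d + 1)*(d + 4)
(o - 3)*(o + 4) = o^2 + o - 12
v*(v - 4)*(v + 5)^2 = v^4 + 6*v^3 - 15*v^2 - 100*v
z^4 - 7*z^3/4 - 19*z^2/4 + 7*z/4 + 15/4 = (z - 3)*(z - 1)*(z + 1)*(z + 5/4)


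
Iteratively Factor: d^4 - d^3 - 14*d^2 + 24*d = (d)*(d^3 - d^2 - 14*d + 24) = d*(d + 4)*(d^2 - 5*d + 6) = d*(d - 3)*(d + 4)*(d - 2)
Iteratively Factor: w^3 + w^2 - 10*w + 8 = (w - 2)*(w^2 + 3*w - 4) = (w - 2)*(w - 1)*(w + 4)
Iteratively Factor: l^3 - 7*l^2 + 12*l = (l - 3)*(l^2 - 4*l) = l*(l - 3)*(l - 4)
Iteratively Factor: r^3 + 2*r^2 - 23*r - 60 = (r + 3)*(r^2 - r - 20) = (r - 5)*(r + 3)*(r + 4)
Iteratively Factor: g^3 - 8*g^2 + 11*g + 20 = (g - 4)*(g^2 - 4*g - 5) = (g - 5)*(g - 4)*(g + 1)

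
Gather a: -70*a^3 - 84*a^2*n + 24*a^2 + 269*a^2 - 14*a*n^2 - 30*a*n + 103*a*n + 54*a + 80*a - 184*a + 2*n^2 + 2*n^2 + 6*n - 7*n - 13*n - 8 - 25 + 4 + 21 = -70*a^3 + a^2*(293 - 84*n) + a*(-14*n^2 + 73*n - 50) + 4*n^2 - 14*n - 8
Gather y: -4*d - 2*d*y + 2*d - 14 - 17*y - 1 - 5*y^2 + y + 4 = -2*d - 5*y^2 + y*(-2*d - 16) - 11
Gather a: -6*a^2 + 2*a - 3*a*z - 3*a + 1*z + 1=-6*a^2 + a*(-3*z - 1) + z + 1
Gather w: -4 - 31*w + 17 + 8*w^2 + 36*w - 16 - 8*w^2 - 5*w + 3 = 0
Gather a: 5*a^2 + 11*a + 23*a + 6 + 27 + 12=5*a^2 + 34*a + 45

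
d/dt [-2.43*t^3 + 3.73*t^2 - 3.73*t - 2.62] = -7.29*t^2 + 7.46*t - 3.73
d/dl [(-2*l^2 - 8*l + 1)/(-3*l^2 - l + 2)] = (-22*l^2 - 2*l - 15)/(9*l^4 + 6*l^3 - 11*l^2 - 4*l + 4)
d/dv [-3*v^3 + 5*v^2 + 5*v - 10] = -9*v^2 + 10*v + 5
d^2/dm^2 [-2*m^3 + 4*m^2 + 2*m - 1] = 8 - 12*m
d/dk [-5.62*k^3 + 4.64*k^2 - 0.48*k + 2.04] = -16.86*k^2 + 9.28*k - 0.48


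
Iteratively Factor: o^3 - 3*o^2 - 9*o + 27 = (o - 3)*(o^2 - 9) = (o - 3)^2*(o + 3)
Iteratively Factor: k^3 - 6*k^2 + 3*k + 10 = (k - 2)*(k^2 - 4*k - 5) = (k - 5)*(k - 2)*(k + 1)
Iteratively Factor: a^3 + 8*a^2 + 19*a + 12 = (a + 1)*(a^2 + 7*a + 12) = (a + 1)*(a + 4)*(a + 3)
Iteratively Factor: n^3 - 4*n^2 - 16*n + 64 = (n - 4)*(n^2 - 16) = (n - 4)*(n + 4)*(n - 4)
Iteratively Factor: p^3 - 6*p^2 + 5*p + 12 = (p + 1)*(p^2 - 7*p + 12) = (p - 3)*(p + 1)*(p - 4)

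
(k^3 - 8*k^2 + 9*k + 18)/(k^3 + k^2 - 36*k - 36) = (k - 3)/(k + 6)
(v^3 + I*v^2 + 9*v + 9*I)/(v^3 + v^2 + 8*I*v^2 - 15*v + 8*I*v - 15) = (v^2 - 2*I*v + 3)/(v^2 + v*(1 + 5*I) + 5*I)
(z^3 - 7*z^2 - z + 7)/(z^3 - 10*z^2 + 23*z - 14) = (z + 1)/(z - 2)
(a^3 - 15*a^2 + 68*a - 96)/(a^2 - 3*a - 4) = (a^2 - 11*a + 24)/(a + 1)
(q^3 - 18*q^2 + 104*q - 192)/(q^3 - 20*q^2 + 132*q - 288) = (q - 4)/(q - 6)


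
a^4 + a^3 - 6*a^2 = a^2*(a - 2)*(a + 3)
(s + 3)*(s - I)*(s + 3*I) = s^3 + 3*s^2 + 2*I*s^2 + 3*s + 6*I*s + 9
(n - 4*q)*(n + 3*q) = n^2 - n*q - 12*q^2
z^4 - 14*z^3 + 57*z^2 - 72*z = z*(z - 8)*(z - 3)^2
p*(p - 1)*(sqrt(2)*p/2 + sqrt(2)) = sqrt(2)*p^3/2 + sqrt(2)*p^2/2 - sqrt(2)*p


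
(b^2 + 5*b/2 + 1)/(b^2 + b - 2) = (b + 1/2)/(b - 1)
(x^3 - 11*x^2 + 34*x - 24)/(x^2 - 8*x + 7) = (x^2 - 10*x + 24)/(x - 7)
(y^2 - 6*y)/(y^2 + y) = (y - 6)/(y + 1)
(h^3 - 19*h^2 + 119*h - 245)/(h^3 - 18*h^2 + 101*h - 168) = (h^2 - 12*h + 35)/(h^2 - 11*h + 24)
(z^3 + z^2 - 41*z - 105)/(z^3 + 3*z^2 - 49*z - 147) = (z + 5)/(z + 7)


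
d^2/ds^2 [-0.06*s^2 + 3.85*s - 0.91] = -0.120000000000000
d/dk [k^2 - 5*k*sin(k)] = -5*k*cos(k) + 2*k - 5*sin(k)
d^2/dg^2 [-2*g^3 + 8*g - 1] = -12*g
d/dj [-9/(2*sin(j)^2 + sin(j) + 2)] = 9*(4*sin(j) + 1)*cos(j)/(sin(j) - cos(2*j) + 3)^2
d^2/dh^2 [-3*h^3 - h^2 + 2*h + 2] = -18*h - 2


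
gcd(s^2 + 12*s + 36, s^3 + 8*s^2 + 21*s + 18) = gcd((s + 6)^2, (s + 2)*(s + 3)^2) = 1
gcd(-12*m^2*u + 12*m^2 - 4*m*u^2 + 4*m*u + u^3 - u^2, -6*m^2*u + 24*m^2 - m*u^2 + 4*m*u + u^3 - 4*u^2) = 2*m + u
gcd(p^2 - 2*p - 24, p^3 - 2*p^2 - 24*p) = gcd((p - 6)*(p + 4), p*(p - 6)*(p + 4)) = p^2 - 2*p - 24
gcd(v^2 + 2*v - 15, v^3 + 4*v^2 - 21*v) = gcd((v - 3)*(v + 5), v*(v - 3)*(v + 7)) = v - 3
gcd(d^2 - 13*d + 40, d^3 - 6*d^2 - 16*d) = d - 8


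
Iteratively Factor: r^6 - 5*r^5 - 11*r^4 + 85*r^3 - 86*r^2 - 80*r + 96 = (r - 4)*(r^5 - r^4 - 15*r^3 + 25*r^2 + 14*r - 24) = (r - 4)*(r - 3)*(r^4 + 2*r^3 - 9*r^2 - 2*r + 8) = (r - 4)*(r - 3)*(r + 1)*(r^3 + r^2 - 10*r + 8) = (r - 4)*(r - 3)*(r - 2)*(r + 1)*(r^2 + 3*r - 4) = (r - 4)*(r - 3)*(r - 2)*(r - 1)*(r + 1)*(r + 4)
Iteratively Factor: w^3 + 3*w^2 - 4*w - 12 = (w + 2)*(w^2 + w - 6) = (w - 2)*(w + 2)*(w + 3)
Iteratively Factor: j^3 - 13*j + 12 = (j - 1)*(j^2 + j - 12) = (j - 3)*(j - 1)*(j + 4)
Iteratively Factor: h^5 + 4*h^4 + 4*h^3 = (h)*(h^4 + 4*h^3 + 4*h^2) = h^2*(h^3 + 4*h^2 + 4*h) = h^3*(h^2 + 4*h + 4) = h^3*(h + 2)*(h + 2)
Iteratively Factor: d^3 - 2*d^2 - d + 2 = (d - 2)*(d^2 - 1) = (d - 2)*(d - 1)*(d + 1)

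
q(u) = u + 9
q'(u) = 1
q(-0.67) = 8.33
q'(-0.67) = 1.00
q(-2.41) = 6.59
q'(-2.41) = 1.00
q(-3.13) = 5.87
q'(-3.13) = 1.00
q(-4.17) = 4.83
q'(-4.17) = 1.00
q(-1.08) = 7.92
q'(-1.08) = 1.00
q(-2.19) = 6.81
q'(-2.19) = 1.00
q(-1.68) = 7.32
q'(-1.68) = 1.00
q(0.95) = 9.95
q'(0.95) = 1.00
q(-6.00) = 3.00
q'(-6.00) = 1.00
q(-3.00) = 6.00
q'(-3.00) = 1.00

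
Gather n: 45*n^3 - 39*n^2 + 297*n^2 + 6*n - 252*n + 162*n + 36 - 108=45*n^3 + 258*n^2 - 84*n - 72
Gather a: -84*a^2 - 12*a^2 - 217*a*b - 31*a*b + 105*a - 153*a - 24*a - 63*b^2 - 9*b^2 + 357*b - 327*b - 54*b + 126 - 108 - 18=-96*a^2 + a*(-248*b - 72) - 72*b^2 - 24*b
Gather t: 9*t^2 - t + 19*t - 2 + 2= 9*t^2 + 18*t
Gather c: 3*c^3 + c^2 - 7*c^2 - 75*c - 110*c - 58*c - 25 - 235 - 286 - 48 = 3*c^3 - 6*c^2 - 243*c - 594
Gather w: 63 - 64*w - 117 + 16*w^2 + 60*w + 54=16*w^2 - 4*w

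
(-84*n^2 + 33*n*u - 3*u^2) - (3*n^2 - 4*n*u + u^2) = -87*n^2 + 37*n*u - 4*u^2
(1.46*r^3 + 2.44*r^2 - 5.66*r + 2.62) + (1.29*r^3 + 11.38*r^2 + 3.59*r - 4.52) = 2.75*r^3 + 13.82*r^2 - 2.07*r - 1.9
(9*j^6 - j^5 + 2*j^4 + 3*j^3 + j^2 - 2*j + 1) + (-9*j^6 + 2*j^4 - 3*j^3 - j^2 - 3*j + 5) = -j^5 + 4*j^4 - 5*j + 6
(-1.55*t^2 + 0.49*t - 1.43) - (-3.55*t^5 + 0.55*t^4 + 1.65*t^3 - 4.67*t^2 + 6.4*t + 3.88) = 3.55*t^5 - 0.55*t^4 - 1.65*t^3 + 3.12*t^2 - 5.91*t - 5.31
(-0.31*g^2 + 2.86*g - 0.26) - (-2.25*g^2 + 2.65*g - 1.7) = 1.94*g^2 + 0.21*g + 1.44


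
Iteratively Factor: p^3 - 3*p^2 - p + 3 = (p - 1)*(p^2 - 2*p - 3) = (p - 1)*(p + 1)*(p - 3)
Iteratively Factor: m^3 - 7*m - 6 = (m + 1)*(m^2 - m - 6) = (m + 1)*(m + 2)*(m - 3)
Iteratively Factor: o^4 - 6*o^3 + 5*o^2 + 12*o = (o - 4)*(o^3 - 2*o^2 - 3*o) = (o - 4)*(o + 1)*(o^2 - 3*o) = o*(o - 4)*(o + 1)*(o - 3)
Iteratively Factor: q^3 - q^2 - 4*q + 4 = (q - 1)*(q^2 - 4) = (q - 1)*(q + 2)*(q - 2)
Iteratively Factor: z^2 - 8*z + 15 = (z - 5)*(z - 3)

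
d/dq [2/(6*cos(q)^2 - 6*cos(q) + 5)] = 12*(-sin(q) + sin(2*q))/(6*cos(q) - 3*cos(2*q) - 8)^2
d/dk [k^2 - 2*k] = 2*k - 2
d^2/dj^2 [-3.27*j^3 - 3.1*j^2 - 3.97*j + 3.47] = -19.62*j - 6.2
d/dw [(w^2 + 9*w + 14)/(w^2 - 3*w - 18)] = 4*(-3*w^2 - 16*w - 30)/(w^4 - 6*w^3 - 27*w^2 + 108*w + 324)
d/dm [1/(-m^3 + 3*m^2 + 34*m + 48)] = (3*m^2 - 6*m - 34)/(-m^3 + 3*m^2 + 34*m + 48)^2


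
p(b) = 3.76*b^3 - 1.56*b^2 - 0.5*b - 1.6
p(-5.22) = -576.31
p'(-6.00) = 424.30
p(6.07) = 778.81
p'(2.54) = 64.35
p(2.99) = 83.47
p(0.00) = -1.60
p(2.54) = 48.68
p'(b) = 11.28*b^2 - 3.12*b - 0.5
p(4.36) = 278.20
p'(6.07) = 396.17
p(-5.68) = -738.11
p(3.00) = 84.38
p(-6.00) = -866.92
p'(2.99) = 91.02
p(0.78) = -1.15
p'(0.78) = 3.93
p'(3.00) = 91.66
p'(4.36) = 200.33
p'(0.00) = -0.50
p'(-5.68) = 381.14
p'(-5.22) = 323.15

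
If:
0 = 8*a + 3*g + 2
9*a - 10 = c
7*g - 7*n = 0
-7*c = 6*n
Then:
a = 74/47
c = 196/47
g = -686/141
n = -686/141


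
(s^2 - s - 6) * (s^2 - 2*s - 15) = s^4 - 3*s^3 - 19*s^2 + 27*s + 90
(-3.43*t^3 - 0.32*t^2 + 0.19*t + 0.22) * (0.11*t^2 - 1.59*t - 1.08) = -0.3773*t^5 + 5.4185*t^4 + 4.2341*t^3 + 0.0677*t^2 - 0.555*t - 0.2376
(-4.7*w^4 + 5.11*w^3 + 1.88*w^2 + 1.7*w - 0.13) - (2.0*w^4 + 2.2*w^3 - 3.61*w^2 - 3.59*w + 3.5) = -6.7*w^4 + 2.91*w^3 + 5.49*w^2 + 5.29*w - 3.63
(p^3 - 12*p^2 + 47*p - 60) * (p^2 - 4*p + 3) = p^5 - 16*p^4 + 98*p^3 - 284*p^2 + 381*p - 180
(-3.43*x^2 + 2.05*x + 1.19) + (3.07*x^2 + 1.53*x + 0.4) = -0.36*x^2 + 3.58*x + 1.59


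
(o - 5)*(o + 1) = o^2 - 4*o - 5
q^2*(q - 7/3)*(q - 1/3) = q^4 - 8*q^3/3 + 7*q^2/9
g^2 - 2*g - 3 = (g - 3)*(g + 1)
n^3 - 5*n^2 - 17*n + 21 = (n - 7)*(n - 1)*(n + 3)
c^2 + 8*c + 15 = (c + 3)*(c + 5)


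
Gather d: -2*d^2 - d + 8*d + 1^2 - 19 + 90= -2*d^2 + 7*d + 72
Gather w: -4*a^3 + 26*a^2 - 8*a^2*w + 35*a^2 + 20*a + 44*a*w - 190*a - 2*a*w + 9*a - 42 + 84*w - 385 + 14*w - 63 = -4*a^3 + 61*a^2 - 161*a + w*(-8*a^2 + 42*a + 98) - 490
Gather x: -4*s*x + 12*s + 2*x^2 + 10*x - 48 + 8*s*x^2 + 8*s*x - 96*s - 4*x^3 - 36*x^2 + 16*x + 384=-84*s - 4*x^3 + x^2*(8*s - 34) + x*(4*s + 26) + 336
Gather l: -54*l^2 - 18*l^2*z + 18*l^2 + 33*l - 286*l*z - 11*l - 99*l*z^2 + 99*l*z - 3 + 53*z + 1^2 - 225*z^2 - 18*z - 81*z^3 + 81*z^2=l^2*(-18*z - 36) + l*(-99*z^2 - 187*z + 22) - 81*z^3 - 144*z^2 + 35*z - 2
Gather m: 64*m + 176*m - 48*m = 192*m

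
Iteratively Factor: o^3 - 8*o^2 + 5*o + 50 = (o - 5)*(o^2 - 3*o - 10) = (o - 5)*(o + 2)*(o - 5)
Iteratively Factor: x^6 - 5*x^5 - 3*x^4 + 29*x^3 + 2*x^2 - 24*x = (x - 4)*(x^5 - x^4 - 7*x^3 + x^2 + 6*x) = x*(x - 4)*(x^4 - x^3 - 7*x^2 + x + 6) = x*(x - 4)*(x + 1)*(x^3 - 2*x^2 - 5*x + 6) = x*(x - 4)*(x - 1)*(x + 1)*(x^2 - x - 6) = x*(x - 4)*(x - 3)*(x - 1)*(x + 1)*(x + 2)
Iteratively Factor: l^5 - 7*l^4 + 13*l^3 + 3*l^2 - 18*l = (l - 3)*(l^4 - 4*l^3 + l^2 + 6*l) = (l - 3)*(l + 1)*(l^3 - 5*l^2 + 6*l) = l*(l - 3)*(l + 1)*(l^2 - 5*l + 6) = l*(l - 3)^2*(l + 1)*(l - 2)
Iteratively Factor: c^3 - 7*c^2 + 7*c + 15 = (c + 1)*(c^2 - 8*c + 15) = (c - 5)*(c + 1)*(c - 3)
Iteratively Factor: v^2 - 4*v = (v)*(v - 4)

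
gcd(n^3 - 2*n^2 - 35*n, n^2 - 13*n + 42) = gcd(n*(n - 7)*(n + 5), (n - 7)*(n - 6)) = n - 7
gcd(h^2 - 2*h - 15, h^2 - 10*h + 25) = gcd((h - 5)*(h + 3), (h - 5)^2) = h - 5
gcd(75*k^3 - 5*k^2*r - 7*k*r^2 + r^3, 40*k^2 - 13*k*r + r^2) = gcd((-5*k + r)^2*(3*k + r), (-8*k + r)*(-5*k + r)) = -5*k + r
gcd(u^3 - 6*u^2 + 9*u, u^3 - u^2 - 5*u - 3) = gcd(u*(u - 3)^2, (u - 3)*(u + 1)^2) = u - 3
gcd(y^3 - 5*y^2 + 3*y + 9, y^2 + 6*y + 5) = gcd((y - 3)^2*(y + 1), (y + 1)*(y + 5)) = y + 1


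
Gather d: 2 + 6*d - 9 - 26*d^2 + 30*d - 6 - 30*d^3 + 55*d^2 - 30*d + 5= -30*d^3 + 29*d^2 + 6*d - 8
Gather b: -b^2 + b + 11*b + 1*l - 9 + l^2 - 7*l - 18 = -b^2 + 12*b + l^2 - 6*l - 27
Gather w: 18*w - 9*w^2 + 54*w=-9*w^2 + 72*w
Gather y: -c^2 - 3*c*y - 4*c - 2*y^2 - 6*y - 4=-c^2 - 4*c - 2*y^2 + y*(-3*c - 6) - 4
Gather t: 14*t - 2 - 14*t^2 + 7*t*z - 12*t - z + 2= -14*t^2 + t*(7*z + 2) - z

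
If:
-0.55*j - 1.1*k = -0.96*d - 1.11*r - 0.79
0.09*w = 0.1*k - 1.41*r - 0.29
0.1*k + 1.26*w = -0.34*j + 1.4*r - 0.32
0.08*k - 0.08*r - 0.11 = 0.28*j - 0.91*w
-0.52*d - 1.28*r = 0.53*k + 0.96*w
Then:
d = -0.16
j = -0.86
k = 0.88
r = -0.13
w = -0.23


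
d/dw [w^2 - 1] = 2*w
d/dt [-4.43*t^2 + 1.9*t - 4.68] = 1.9 - 8.86*t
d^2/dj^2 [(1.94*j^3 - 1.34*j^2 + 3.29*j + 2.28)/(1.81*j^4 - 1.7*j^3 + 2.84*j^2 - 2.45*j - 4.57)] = (12.711268*j^9 - 26.339844*j^8 + 94.2452520000001*j^7 + 132.621612*j^6 + 213.396288*j^5 - 131.128866*j^4 + 554.122172*j^3 + 112.885908*j^2 + 297.836388*j - 43.089774)/(5.929741*j^12 - 16.70811*j^11 + 43.605072*j^10 - 81.424415*j^9 + 68.735577*j^8 - 53.5686*j^7 - 54.100189*j^6 + 164.08284*j^5 - 60.237369*j^4 + 69.569245*j^3 + 95.645073*j^2 - 153.504015*j - 95.443993)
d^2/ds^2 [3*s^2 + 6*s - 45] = 6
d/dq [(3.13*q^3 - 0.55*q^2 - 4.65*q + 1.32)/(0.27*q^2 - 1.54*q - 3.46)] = (0.8451*q^4 - 9.6404*q^3 - 30.3869*q^2 + 3.0932*q + 18.1218)/(0.0729*q^4 - 0.8316*q^3 + 0.5032*q^2 + 10.6568*q + 11.9716)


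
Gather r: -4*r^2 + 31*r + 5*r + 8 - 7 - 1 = -4*r^2 + 36*r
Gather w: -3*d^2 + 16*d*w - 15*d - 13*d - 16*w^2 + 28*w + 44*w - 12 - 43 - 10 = -3*d^2 - 28*d - 16*w^2 + w*(16*d + 72) - 65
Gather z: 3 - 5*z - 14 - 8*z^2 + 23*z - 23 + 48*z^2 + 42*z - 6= 40*z^2 + 60*z - 40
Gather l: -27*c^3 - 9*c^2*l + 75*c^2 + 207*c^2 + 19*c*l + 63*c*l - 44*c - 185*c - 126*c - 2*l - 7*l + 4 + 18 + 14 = -27*c^3 + 282*c^2 - 355*c + l*(-9*c^2 + 82*c - 9) + 36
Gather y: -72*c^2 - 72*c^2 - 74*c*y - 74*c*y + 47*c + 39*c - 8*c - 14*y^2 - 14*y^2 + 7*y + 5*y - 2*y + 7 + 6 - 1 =-144*c^2 + 78*c - 28*y^2 + y*(10 - 148*c) + 12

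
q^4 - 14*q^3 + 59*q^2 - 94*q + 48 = (q - 8)*(q - 3)*(q - 2)*(q - 1)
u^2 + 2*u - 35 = (u - 5)*(u + 7)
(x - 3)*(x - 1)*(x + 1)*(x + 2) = x^4 - x^3 - 7*x^2 + x + 6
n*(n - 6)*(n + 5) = n^3 - n^2 - 30*n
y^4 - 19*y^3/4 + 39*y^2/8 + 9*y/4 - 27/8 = (y - 3)*(y - 3/2)*(y - 1)*(y + 3/4)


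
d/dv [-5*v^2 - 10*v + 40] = -10*v - 10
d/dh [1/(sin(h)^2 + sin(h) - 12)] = -(2*sin(h) + 1)*cos(h)/(sin(h)^2 + sin(h) - 12)^2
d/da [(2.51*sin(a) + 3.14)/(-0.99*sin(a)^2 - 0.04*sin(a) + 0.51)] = (2.4849*sin(a)^2 + 6.2172*sin(a) + 1.4057)*cos(a)/(0.9801*sin(a)^4 + 0.0792*sin(a)^3 - 1.0082*sin(a)^2 - 0.0408*sin(a) + 0.2601)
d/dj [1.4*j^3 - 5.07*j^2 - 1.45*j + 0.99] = 4.2*j^2 - 10.14*j - 1.45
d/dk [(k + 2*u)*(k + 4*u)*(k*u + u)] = u*(3*k^2 + 12*k*u + 2*k + 8*u^2 + 6*u)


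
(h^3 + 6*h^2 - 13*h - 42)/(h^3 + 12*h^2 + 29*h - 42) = (h^2 - h - 6)/(h^2 + 5*h - 6)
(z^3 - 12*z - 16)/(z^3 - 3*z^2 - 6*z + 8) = (z + 2)/(z - 1)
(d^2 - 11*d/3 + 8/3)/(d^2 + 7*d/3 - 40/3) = (d - 1)/(d + 5)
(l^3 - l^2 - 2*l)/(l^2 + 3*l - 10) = l*(l + 1)/(l + 5)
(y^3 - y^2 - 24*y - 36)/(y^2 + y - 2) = (y^2 - 3*y - 18)/(y - 1)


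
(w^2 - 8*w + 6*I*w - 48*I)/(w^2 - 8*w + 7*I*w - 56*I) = (w + 6*I)/(w + 7*I)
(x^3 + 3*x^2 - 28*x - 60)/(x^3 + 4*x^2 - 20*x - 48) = (x - 5)/(x - 4)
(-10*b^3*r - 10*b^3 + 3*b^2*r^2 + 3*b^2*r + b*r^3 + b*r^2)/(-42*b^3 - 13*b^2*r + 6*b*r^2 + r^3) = b*(10*b^2*r + 10*b^2 - 3*b*r^2 - 3*b*r - r^3 - r^2)/(42*b^3 + 13*b^2*r - 6*b*r^2 - r^3)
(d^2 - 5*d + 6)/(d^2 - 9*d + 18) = (d - 2)/(d - 6)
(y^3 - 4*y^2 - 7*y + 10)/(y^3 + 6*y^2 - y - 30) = (y^3 - 4*y^2 - 7*y + 10)/(y^3 + 6*y^2 - y - 30)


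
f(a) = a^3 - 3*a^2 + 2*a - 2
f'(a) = 3*a^2 - 6*a + 2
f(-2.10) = -28.69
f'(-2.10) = 27.83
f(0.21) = -1.70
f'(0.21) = 0.87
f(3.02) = 4.22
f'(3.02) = 11.24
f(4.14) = 25.82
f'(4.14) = 28.58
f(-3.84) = -110.54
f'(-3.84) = 69.28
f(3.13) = 5.53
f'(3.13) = 12.61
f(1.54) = -2.38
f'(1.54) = -0.13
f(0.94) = -1.94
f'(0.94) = -0.99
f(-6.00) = -338.00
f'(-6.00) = 146.00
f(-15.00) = -4082.00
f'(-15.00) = 767.00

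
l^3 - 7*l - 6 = (l - 3)*(l + 1)*(l + 2)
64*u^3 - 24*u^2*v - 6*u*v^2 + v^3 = (-8*u + v)*(-2*u + v)*(4*u + v)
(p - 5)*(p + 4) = p^2 - p - 20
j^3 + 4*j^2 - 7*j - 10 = (j - 2)*(j + 1)*(j + 5)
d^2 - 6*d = d*(d - 6)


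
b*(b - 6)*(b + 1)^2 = b^4 - 4*b^3 - 11*b^2 - 6*b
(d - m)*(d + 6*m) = d^2 + 5*d*m - 6*m^2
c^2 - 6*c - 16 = (c - 8)*(c + 2)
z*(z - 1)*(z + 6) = z^3 + 5*z^2 - 6*z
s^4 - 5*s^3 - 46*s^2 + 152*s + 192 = (s - 8)*(s - 4)*(s + 1)*(s + 6)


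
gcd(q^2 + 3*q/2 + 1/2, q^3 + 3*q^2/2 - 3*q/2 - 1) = q + 1/2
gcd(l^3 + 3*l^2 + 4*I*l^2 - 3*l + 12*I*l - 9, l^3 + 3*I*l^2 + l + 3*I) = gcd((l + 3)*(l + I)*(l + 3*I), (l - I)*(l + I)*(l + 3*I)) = l^2 + 4*I*l - 3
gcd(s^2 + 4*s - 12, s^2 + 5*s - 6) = s + 6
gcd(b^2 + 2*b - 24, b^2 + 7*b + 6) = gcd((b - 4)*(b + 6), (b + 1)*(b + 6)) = b + 6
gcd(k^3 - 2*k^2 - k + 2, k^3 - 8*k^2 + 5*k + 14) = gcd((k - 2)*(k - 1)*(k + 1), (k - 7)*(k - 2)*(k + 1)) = k^2 - k - 2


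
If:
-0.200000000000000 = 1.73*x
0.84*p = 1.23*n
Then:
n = 0.682926829268293*p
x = -0.12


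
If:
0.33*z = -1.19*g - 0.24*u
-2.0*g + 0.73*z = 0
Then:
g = 0.365*z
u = -3.18479166666667*z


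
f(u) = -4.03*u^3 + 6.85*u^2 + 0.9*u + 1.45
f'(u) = -12.09*u^2 + 13.7*u + 0.9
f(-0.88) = 8.71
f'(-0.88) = -20.52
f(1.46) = 4.82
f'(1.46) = -4.87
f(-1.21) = 17.53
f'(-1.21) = -33.38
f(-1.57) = 32.52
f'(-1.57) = -50.41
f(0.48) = 3.01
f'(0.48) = 4.69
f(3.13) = -52.20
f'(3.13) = -74.66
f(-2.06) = 63.89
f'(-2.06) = -78.63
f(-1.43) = 25.96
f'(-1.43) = -43.41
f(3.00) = -43.01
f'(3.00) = -66.81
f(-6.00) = 1113.13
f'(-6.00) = -516.54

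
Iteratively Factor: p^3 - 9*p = (p)*(p^2 - 9) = p*(p + 3)*(p - 3)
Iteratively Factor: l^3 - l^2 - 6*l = (l - 3)*(l^2 + 2*l) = (l - 3)*(l + 2)*(l)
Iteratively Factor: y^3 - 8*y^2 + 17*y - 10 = (y - 5)*(y^2 - 3*y + 2) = (y - 5)*(y - 2)*(y - 1)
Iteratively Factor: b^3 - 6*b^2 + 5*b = (b - 1)*(b^2 - 5*b) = b*(b - 1)*(b - 5)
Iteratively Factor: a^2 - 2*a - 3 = (a + 1)*(a - 3)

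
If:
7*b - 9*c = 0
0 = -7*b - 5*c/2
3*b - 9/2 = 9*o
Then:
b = 0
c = 0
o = -1/2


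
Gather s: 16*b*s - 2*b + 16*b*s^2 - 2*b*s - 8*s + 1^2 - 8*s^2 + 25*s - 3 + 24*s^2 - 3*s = -2*b + s^2*(16*b + 16) + s*(14*b + 14) - 2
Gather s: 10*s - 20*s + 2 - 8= -10*s - 6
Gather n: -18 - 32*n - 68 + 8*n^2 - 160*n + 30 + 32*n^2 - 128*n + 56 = 40*n^2 - 320*n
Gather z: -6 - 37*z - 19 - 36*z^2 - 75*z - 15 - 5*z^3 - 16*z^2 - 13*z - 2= -5*z^3 - 52*z^2 - 125*z - 42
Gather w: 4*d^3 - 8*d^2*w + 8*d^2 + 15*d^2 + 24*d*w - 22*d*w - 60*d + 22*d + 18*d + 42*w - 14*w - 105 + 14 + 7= 4*d^3 + 23*d^2 - 20*d + w*(-8*d^2 + 2*d + 28) - 84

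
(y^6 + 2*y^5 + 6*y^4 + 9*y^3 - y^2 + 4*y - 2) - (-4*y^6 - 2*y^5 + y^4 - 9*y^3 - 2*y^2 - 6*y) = 5*y^6 + 4*y^5 + 5*y^4 + 18*y^3 + y^2 + 10*y - 2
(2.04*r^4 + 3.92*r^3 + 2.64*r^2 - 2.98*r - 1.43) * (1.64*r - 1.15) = 3.3456*r^5 + 4.0828*r^4 - 0.1784*r^3 - 7.9232*r^2 + 1.0818*r + 1.6445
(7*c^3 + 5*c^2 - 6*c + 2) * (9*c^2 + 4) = 63*c^5 + 45*c^4 - 26*c^3 + 38*c^2 - 24*c + 8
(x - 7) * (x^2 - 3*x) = x^3 - 10*x^2 + 21*x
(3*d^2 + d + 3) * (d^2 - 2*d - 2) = 3*d^4 - 5*d^3 - 5*d^2 - 8*d - 6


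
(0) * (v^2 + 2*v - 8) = 0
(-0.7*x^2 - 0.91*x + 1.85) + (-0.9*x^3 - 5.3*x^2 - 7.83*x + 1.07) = -0.9*x^3 - 6.0*x^2 - 8.74*x + 2.92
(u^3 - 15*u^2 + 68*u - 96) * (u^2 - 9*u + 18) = u^5 - 24*u^4 + 221*u^3 - 978*u^2 + 2088*u - 1728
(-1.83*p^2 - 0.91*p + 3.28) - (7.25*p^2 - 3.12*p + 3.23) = -9.08*p^2 + 2.21*p + 0.0499999999999998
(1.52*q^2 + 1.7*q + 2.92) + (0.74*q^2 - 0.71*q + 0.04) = 2.26*q^2 + 0.99*q + 2.96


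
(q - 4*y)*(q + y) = q^2 - 3*q*y - 4*y^2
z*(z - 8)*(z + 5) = z^3 - 3*z^2 - 40*z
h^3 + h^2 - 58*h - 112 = (h - 8)*(h + 2)*(h + 7)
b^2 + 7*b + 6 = (b + 1)*(b + 6)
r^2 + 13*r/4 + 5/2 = (r + 5/4)*(r + 2)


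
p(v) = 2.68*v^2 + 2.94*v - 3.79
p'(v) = 5.36*v + 2.94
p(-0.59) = -4.59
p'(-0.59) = -0.22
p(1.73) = 9.32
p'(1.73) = 12.21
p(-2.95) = 10.86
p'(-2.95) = -12.87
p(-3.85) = 24.62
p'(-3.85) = -17.70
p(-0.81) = -4.41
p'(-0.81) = -1.40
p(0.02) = -3.73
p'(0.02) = 3.05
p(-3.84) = 24.44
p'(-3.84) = -17.64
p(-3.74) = 22.70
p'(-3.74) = -17.11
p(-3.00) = 11.51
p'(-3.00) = -13.14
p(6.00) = 110.33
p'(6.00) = 35.10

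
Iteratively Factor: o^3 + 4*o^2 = (o)*(o^2 + 4*o) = o*(o + 4)*(o)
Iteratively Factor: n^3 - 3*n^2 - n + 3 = (n - 3)*(n^2 - 1) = (n - 3)*(n - 1)*(n + 1)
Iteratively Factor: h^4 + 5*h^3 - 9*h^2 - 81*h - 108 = (h - 4)*(h^3 + 9*h^2 + 27*h + 27) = (h - 4)*(h + 3)*(h^2 + 6*h + 9) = (h - 4)*(h + 3)^2*(h + 3)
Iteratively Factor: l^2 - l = (l - 1)*(l)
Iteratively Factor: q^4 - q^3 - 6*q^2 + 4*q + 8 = (q + 2)*(q^3 - 3*q^2 + 4) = (q - 2)*(q + 2)*(q^2 - q - 2) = (q - 2)^2*(q + 2)*(q + 1)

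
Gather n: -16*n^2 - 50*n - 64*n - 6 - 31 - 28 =-16*n^2 - 114*n - 65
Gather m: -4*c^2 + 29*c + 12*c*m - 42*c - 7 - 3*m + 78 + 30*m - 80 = -4*c^2 - 13*c + m*(12*c + 27) - 9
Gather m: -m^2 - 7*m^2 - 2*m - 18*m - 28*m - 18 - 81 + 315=-8*m^2 - 48*m + 216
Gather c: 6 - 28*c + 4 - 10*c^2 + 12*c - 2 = -10*c^2 - 16*c + 8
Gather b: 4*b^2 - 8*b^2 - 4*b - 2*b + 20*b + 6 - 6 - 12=-4*b^2 + 14*b - 12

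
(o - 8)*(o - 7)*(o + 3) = o^3 - 12*o^2 + 11*o + 168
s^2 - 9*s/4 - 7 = (s - 4)*(s + 7/4)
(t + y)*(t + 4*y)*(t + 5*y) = t^3 + 10*t^2*y + 29*t*y^2 + 20*y^3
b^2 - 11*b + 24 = (b - 8)*(b - 3)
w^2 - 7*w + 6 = (w - 6)*(w - 1)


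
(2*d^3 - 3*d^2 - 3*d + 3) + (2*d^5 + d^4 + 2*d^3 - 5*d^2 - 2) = 2*d^5 + d^4 + 4*d^3 - 8*d^2 - 3*d + 1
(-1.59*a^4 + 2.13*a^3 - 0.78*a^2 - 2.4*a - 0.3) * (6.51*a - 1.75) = -10.3509*a^5 + 16.6488*a^4 - 8.8053*a^3 - 14.259*a^2 + 2.247*a + 0.525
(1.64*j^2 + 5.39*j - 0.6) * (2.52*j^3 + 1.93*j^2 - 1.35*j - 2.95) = 4.1328*j^5 + 16.748*j^4 + 6.6767*j^3 - 13.2725*j^2 - 15.0905*j + 1.77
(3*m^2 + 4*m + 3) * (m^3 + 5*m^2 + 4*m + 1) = 3*m^5 + 19*m^4 + 35*m^3 + 34*m^2 + 16*m + 3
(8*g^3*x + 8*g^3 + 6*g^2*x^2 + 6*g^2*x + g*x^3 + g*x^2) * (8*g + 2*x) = 64*g^4*x + 64*g^4 + 64*g^3*x^2 + 64*g^3*x + 20*g^2*x^3 + 20*g^2*x^2 + 2*g*x^4 + 2*g*x^3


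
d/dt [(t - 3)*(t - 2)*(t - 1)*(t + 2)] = 4*t^3 - 12*t^2 - 2*t + 16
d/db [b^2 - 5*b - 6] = 2*b - 5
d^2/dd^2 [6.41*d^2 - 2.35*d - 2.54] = 12.8200000000000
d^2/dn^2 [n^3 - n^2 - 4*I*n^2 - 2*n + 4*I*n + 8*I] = 6*n - 2 - 8*I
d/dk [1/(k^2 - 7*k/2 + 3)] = 2*(7 - 4*k)/(2*k^2 - 7*k + 6)^2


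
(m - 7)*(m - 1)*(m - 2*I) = m^3 - 8*m^2 - 2*I*m^2 + 7*m + 16*I*m - 14*I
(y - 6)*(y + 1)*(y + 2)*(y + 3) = y^4 - 25*y^2 - 60*y - 36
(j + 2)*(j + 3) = j^2 + 5*j + 6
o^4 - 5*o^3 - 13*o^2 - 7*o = o*(o - 7)*(o + 1)^2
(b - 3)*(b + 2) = b^2 - b - 6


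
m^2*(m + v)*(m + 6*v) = m^4 + 7*m^3*v + 6*m^2*v^2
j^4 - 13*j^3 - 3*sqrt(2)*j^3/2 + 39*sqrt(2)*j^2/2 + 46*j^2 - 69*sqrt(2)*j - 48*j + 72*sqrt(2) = (j - 8)*(j - 3)*(j - 2)*(j - 3*sqrt(2)/2)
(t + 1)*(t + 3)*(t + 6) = t^3 + 10*t^2 + 27*t + 18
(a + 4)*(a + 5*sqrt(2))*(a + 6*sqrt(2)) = a^3 + 4*a^2 + 11*sqrt(2)*a^2 + 60*a + 44*sqrt(2)*a + 240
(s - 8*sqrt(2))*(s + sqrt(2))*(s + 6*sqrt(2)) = s^3 - sqrt(2)*s^2 - 100*s - 96*sqrt(2)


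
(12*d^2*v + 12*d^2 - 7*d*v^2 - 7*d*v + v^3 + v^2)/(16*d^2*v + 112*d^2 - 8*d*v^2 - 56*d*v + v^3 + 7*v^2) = (-3*d*v - 3*d + v^2 + v)/(-4*d*v - 28*d + v^2 + 7*v)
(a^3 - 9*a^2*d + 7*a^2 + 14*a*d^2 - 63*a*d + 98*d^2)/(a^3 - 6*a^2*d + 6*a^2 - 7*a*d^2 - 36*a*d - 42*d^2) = (a^2 - 2*a*d + 7*a - 14*d)/(a^2 + a*d + 6*a + 6*d)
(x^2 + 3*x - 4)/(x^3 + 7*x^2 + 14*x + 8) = (x - 1)/(x^2 + 3*x + 2)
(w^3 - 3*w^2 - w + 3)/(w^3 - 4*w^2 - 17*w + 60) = (w^2 - 1)/(w^2 - w - 20)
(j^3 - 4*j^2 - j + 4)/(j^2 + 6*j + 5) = (j^2 - 5*j + 4)/(j + 5)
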